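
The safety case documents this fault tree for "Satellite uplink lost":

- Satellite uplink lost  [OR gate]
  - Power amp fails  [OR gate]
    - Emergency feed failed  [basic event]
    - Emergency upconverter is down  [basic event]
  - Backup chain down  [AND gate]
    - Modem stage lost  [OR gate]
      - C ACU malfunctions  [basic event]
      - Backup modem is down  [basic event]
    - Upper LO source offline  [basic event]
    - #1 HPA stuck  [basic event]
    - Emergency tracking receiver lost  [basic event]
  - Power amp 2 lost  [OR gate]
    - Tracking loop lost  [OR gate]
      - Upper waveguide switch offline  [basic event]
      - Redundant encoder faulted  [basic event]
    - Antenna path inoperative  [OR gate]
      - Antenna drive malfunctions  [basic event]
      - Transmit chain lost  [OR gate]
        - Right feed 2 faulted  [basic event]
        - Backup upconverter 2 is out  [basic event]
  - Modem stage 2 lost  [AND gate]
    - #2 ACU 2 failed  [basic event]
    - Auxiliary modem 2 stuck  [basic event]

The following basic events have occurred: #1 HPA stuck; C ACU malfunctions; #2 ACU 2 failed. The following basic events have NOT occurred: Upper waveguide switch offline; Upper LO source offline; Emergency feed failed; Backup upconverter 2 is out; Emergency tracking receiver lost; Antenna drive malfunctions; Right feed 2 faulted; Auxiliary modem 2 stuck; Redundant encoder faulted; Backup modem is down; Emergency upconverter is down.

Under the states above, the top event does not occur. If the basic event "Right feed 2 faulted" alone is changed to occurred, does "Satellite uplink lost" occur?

Counterfactual: set "Right feed 2 faulted" to occurred.
Power amp fails [OR]: Emergency feed failed=not, Emergency upconverter is down=not → no input occurs → does not occur.
Modem stage lost [OR]: C ACU malfunctions=occurs, Backup modem is down=not → at least one input occurs → occurs.
Backup chain down [AND]: Modem stage lost=occurs, Upper LO source offline=not, #1 HPA stuck=occurs, Emergency tracking receiver lost=not → not all inputs occur → does not occur.
Tracking loop lost [OR]: Upper waveguide switch offline=not, Redundant encoder faulted=not → no input occurs → does not occur.
Transmit chain lost [OR]: Right feed 2 faulted=occurs, Backup upconverter 2 is out=not → at least one input occurs → occurs.
Antenna path inoperative [OR]: Antenna drive malfunctions=not, Transmit chain lost=occurs → at least one input occurs → occurs.
Power amp 2 lost [OR]: Tracking loop lost=not, Antenna path inoperative=occurs → at least one input occurs → occurs.
Modem stage 2 lost [AND]: #2 ACU 2 failed=occurs, Auxiliary modem 2 stuck=not → not all inputs occur → does not occur.
Satellite uplink lost [OR]: Power amp fails=not, Backup chain down=not, Power amp 2 lost=occurs, Modem stage 2 lost=not → at least one input occurs → occurs.

Yes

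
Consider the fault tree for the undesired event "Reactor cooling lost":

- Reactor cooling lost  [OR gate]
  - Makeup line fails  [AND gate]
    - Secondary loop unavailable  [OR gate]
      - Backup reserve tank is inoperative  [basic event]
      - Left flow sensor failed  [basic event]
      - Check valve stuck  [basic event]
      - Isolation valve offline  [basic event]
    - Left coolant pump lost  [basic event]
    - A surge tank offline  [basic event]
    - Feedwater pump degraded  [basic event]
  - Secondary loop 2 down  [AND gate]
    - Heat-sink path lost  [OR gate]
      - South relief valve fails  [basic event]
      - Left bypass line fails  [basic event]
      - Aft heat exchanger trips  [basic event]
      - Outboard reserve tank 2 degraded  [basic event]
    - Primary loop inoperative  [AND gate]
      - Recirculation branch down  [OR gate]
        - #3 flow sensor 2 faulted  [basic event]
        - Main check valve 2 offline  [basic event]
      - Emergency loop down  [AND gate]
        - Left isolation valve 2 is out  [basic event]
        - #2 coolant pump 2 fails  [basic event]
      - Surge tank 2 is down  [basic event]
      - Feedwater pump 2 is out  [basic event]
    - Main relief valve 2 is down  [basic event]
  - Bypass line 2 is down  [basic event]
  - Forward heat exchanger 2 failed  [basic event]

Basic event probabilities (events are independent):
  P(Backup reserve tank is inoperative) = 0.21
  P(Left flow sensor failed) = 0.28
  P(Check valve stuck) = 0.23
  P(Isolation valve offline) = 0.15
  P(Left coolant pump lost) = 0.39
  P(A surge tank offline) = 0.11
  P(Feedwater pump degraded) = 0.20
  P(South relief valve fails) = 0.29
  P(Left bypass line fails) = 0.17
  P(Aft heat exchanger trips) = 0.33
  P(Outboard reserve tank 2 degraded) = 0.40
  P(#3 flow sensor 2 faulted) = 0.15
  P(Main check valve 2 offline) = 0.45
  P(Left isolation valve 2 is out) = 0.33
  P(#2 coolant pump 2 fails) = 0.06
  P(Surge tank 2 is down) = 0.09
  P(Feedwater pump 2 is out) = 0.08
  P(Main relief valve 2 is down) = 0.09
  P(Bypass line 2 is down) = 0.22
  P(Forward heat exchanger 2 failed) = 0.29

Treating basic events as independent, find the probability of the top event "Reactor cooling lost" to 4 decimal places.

0.4492

P(Secondary loop unavailable) [OR] = 1 − (1−0.21) × (1−0.28) × (1−0.23) × (1−0.15) = 0.627720
P(Makeup line fails) [AND] = 0.627720 × 0.39 × 0.11 × 0.20 = 0.005386
P(Heat-sink path lost) [OR] = 1 − (1−0.29) × (1−0.17) × (1−0.33) × (1−0.40) = 0.763101
P(Recirculation branch down) [OR] = 1 − (1−0.15) × (1−0.45) = 0.532500
P(Emergency loop down) [AND] = 0.33 × 0.06 = 0.019800
P(Primary loop inoperative) [AND] = 0.532500 × 0.019800 × 0.09 × 0.08 = 0.000076
P(Secondary loop 2 down) [AND] = 0.763101 × 0.000076 × 0.09 = 0.000005
P(Reactor cooling lost) [OR] = 1 − (1−0.005386) × (1−0.000005) × (1−0.22) × (1−0.29) = 0.449186
Rounded to 4 decimal places: P(Reactor cooling lost) ≈ 0.4492.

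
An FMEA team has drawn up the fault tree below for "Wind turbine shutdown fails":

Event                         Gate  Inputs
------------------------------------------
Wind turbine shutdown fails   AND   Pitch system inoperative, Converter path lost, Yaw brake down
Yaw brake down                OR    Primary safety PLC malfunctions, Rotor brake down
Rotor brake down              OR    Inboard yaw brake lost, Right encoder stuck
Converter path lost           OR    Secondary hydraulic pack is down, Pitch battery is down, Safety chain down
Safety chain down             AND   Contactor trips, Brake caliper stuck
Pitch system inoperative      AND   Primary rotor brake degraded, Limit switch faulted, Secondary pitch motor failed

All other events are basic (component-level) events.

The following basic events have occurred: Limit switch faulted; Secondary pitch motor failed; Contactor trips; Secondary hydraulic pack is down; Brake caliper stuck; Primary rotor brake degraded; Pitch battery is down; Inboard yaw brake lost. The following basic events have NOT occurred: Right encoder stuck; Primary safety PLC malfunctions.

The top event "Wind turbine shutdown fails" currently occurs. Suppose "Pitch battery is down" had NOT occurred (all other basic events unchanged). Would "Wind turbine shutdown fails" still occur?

Yes

Counterfactual: set "Pitch battery is down" to not occurred.
Pitch system inoperative [AND]: Primary rotor brake degraded=occurs, Limit switch faulted=occurs, Secondary pitch motor failed=occurs → all inputs occur → occurs.
Safety chain down [AND]: Contactor trips=occurs, Brake caliper stuck=occurs → all inputs occur → occurs.
Converter path lost [OR]: Secondary hydraulic pack is down=occurs, Pitch battery is down=not, Safety chain down=occurs → at least one input occurs → occurs.
Rotor brake down [OR]: Inboard yaw brake lost=occurs, Right encoder stuck=not → at least one input occurs → occurs.
Yaw brake down [OR]: Primary safety PLC malfunctions=not, Rotor brake down=occurs → at least one input occurs → occurs.
Wind turbine shutdown fails [AND]: Pitch system inoperative=occurs, Converter path lost=occurs, Yaw brake down=occurs → all inputs occur → occurs.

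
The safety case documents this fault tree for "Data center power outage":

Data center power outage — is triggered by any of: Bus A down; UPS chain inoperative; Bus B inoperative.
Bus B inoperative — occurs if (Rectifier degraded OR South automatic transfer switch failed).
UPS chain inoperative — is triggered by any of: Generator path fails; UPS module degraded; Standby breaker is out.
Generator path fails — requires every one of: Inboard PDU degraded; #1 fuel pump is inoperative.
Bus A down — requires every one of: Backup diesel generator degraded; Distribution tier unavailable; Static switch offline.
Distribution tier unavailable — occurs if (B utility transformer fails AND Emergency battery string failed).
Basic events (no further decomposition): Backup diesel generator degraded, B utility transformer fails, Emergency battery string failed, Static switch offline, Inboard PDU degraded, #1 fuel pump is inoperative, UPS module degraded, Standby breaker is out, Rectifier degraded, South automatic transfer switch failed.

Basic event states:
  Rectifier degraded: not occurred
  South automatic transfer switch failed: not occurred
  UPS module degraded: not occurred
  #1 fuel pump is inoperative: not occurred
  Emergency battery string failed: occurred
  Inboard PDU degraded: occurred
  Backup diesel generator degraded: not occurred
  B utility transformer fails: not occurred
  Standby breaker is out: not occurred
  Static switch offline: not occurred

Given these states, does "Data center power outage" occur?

No

Distribution tier unavailable [AND]: B utility transformer fails=not, Emergency battery string failed=occurs → not all inputs occur → does not occur.
Bus A down [AND]: Backup diesel generator degraded=not, Distribution tier unavailable=not, Static switch offline=not → not all inputs occur → does not occur.
Generator path fails [AND]: Inboard PDU degraded=occurs, #1 fuel pump is inoperative=not → not all inputs occur → does not occur.
UPS chain inoperative [OR]: Generator path fails=not, UPS module degraded=not, Standby breaker is out=not → no input occurs → does not occur.
Bus B inoperative [OR]: Rectifier degraded=not, South automatic transfer switch failed=not → no input occurs → does not occur.
Data center power outage [OR]: Bus A down=not, UPS chain inoperative=not, Bus B inoperative=not → no input occurs → does not occur.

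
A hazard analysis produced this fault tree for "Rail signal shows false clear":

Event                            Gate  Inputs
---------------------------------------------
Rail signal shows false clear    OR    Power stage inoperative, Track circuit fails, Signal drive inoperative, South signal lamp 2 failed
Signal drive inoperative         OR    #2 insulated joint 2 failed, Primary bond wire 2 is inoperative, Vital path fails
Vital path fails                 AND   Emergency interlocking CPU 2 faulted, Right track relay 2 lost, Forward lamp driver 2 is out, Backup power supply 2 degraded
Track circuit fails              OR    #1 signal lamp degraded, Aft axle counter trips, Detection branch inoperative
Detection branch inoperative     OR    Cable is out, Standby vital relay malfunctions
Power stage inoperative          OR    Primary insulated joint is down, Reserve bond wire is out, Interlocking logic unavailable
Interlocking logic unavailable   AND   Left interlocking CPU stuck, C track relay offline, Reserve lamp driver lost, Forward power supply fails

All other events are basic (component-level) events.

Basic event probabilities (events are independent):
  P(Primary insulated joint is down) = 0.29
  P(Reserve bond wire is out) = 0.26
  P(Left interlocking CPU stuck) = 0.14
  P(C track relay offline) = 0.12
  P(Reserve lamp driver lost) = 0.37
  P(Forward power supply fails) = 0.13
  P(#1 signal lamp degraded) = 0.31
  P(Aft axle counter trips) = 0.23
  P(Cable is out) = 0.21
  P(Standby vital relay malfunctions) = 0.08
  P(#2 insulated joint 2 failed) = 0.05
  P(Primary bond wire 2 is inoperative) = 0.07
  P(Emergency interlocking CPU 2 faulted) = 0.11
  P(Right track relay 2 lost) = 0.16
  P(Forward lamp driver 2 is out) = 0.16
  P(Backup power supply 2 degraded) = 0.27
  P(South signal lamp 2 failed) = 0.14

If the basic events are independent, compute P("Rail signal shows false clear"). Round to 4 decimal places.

P(Interlocking logic unavailable) [AND] = 0.14 × 0.12 × 0.37 × 0.13 = 0.000808
P(Power stage inoperative) [OR] = 1 − (1−0.29) × (1−0.26) × (1−0.000808) = 0.475025
P(Detection branch inoperative) [OR] = 1 − (1−0.21) × (1−0.08) = 0.273200
P(Track circuit fails) [OR] = 1 − (1−0.31) × (1−0.23) × (1−0.273200) = 0.613851
P(Vital path fails) [AND] = 0.11 × 0.16 × 0.16 × 0.27 = 0.000760
P(Signal drive inoperative) [OR] = 1 − (1−0.05) × (1−0.07) × (1−0.000760) = 0.117171
P(Rail signal shows false clear) [OR] = 1 − (1−0.475025) × (1−0.613851) × (1−0.117171) × (1−0.14) = 0.846089
Rounded to 4 decimal places: P(Rail signal shows false clear) ≈ 0.8461.

0.8461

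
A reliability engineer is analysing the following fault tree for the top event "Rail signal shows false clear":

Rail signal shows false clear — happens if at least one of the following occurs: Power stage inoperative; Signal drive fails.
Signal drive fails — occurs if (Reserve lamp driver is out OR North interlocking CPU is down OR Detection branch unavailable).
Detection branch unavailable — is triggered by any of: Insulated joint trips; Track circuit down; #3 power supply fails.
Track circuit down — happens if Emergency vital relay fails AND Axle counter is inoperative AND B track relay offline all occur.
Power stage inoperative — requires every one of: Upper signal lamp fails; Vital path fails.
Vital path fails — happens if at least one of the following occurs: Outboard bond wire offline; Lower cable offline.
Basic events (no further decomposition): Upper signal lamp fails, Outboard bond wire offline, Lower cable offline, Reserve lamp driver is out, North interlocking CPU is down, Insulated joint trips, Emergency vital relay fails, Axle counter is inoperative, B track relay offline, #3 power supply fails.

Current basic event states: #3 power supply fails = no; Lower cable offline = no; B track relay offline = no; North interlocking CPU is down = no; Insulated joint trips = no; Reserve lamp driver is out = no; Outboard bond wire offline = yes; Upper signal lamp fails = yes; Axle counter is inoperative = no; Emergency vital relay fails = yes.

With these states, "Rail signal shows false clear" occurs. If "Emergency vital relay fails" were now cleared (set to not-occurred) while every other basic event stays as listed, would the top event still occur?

Yes

Counterfactual: set "Emergency vital relay fails" to not occurred.
Vital path fails [OR]: Outboard bond wire offline=occurs, Lower cable offline=not → at least one input occurs → occurs.
Power stage inoperative [AND]: Upper signal lamp fails=occurs, Vital path fails=occurs → all inputs occur → occurs.
Track circuit down [AND]: Emergency vital relay fails=not, Axle counter is inoperative=not, B track relay offline=not → not all inputs occur → does not occur.
Detection branch unavailable [OR]: Insulated joint trips=not, Track circuit down=not, #3 power supply fails=not → no input occurs → does not occur.
Signal drive fails [OR]: Reserve lamp driver is out=not, North interlocking CPU is down=not, Detection branch unavailable=not → no input occurs → does not occur.
Rail signal shows false clear [OR]: Power stage inoperative=occurs, Signal drive fails=not → at least one input occurs → occurs.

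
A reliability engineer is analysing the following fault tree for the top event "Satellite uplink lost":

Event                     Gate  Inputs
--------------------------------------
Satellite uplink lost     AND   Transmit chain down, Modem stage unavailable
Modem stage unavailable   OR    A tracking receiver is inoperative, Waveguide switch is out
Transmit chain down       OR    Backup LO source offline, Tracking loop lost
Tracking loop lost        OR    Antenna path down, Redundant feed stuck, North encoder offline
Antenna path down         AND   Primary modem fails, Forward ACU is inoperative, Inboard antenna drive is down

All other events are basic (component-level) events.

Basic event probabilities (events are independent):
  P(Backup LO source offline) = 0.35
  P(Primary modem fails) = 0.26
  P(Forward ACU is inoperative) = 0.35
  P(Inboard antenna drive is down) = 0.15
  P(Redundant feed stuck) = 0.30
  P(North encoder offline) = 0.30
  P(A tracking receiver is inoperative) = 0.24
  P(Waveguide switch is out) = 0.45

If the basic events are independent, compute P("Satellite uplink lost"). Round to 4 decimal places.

0.3992

P(Antenna path down) [AND] = 0.26 × 0.35 × 0.15 = 0.013650
P(Tracking loop lost) [OR] = 1 − (1−0.013650) × (1−0.30) × (1−0.30) = 0.516689
P(Transmit chain down) [OR] = 1 − (1−0.35) × (1−0.516689) = 0.685848
P(Modem stage unavailable) [OR] = 1 − (1−0.24) × (1−0.45) = 0.582000
P(Satellite uplink lost) [AND] = 0.685848 × 0.582000 = 0.399164
Rounded to 4 decimal places: P(Satellite uplink lost) ≈ 0.3992.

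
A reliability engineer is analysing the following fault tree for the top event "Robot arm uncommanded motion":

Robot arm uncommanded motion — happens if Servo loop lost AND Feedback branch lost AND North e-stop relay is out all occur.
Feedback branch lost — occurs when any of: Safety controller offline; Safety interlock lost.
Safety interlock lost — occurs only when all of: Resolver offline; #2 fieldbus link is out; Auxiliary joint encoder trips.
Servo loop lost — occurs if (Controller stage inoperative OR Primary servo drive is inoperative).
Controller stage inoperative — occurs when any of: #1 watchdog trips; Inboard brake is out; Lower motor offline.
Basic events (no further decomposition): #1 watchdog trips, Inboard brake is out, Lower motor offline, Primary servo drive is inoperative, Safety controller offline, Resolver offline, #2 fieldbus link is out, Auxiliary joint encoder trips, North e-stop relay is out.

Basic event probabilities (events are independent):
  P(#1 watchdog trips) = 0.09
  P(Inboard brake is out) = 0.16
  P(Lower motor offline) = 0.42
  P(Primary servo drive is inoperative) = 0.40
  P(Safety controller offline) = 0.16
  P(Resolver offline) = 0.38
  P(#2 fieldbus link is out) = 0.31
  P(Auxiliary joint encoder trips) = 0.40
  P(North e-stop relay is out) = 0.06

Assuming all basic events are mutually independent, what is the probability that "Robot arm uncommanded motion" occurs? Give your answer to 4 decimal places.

0.0088

P(Controller stage inoperative) [OR] = 1 − (1−0.09) × (1−0.16) × (1−0.42) = 0.556648
P(Servo loop lost) [OR] = 1 − (1−0.556648) × (1−0.40) = 0.733989
P(Safety interlock lost) [AND] = 0.38 × 0.31 × 0.40 = 0.047120
P(Feedback branch lost) [OR] = 1 − (1−0.16) × (1−0.047120) = 0.199581
P(Robot arm uncommanded motion) [AND] = 0.733989 × 0.199581 × 0.06 = 0.008789
Rounded to 4 decimal places: P(Robot arm uncommanded motion) ≈ 0.0088.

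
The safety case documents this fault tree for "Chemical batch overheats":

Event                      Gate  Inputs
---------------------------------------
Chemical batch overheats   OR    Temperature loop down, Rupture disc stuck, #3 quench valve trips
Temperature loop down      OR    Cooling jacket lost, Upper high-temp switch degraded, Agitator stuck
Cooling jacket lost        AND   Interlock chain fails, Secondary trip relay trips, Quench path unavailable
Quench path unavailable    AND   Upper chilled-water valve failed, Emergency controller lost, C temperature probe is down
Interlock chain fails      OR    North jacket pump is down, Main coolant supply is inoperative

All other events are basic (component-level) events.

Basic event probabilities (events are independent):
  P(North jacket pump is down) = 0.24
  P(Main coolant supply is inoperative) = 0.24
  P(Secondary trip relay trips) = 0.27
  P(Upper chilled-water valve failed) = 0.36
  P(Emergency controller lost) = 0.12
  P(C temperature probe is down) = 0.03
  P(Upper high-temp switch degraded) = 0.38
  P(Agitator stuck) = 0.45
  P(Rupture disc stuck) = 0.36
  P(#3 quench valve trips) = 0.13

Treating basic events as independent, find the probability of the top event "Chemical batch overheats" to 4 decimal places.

P(Interlock chain fails) [OR] = 1 − (1−0.24) × (1−0.24) = 0.422400
P(Quench path unavailable) [AND] = 0.36 × 0.12 × 0.03 = 0.001296
P(Cooling jacket lost) [AND] = 0.422400 × 0.27 × 0.001296 = 0.000148
P(Temperature loop down) [OR] = 1 − (1−0.000148) × (1−0.38) × (1−0.45) = 0.659050
P(Chemical batch overheats) [OR] = 1 − (1−0.659050) × (1−0.36) × (1−0.13) = 0.810159
Rounded to 4 decimal places: P(Chemical batch overheats) ≈ 0.8102.

0.8102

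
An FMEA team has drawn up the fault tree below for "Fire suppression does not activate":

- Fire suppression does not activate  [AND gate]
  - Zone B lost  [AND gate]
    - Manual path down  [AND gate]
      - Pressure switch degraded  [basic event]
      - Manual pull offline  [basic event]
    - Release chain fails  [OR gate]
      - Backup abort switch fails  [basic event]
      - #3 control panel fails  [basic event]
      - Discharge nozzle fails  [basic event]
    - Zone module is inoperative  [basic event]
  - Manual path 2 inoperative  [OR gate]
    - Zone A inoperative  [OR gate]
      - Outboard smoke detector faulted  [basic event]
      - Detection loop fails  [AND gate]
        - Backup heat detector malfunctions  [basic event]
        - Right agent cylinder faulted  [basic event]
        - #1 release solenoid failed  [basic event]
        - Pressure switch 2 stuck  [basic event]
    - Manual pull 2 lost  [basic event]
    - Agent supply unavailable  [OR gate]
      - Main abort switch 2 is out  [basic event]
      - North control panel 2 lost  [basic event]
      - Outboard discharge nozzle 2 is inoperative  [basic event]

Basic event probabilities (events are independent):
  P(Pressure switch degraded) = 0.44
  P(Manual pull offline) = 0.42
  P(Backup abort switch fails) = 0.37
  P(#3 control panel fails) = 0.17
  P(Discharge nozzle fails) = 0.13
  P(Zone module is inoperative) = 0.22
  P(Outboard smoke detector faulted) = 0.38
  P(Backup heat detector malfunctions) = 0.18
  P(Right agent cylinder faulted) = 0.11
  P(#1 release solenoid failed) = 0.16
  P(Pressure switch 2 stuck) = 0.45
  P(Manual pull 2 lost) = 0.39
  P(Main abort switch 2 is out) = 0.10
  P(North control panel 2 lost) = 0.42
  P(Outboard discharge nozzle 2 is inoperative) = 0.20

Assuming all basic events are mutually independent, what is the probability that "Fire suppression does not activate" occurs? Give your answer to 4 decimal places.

0.0187

P(Manual path down) [AND] = 0.44 × 0.42 = 0.184800
P(Release chain fails) [OR] = 1 − (1−0.37) × (1−0.17) × (1−0.13) = 0.545077
P(Zone B lost) [AND] = 0.184800 × 0.545077 × 0.22 = 0.022161
P(Detection loop fails) [AND] = 0.18 × 0.11 × 0.16 × 0.45 = 0.001426
P(Zone A inoperative) [OR] = 1 − (1−0.38) × (1−0.001426) = 0.380884
P(Agent supply unavailable) [OR] = 1 − (1−0.10) × (1−0.42) × (1−0.20) = 0.582400
P(Manual path 2 inoperative) [OR] = 1 − (1−0.380884) × (1−0.39) × (1−0.582400) = 0.842289
P(Fire suppression does not activate) [AND] = 0.022161 × 0.842289 = 0.018666
Rounded to 4 decimal places: P(Fire suppression does not activate) ≈ 0.0187.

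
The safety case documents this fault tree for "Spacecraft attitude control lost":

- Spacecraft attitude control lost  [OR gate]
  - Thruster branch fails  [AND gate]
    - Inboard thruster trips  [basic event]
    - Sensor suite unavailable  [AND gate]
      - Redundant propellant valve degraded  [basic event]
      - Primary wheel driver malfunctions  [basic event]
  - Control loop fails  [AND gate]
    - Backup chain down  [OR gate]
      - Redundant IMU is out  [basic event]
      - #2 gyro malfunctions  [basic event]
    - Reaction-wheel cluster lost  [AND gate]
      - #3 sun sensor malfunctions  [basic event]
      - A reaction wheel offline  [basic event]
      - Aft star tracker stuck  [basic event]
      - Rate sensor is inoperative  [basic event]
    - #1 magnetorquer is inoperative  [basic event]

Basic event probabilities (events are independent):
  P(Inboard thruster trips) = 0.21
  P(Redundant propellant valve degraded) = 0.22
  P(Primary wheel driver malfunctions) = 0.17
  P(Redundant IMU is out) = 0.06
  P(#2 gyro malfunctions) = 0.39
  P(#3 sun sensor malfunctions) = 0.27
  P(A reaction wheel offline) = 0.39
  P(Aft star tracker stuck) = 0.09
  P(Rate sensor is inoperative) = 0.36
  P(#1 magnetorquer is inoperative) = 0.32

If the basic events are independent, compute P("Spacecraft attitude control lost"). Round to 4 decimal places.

0.0083

P(Sensor suite unavailable) [AND] = 0.22 × 0.17 = 0.037400
P(Thruster branch fails) [AND] = 0.21 × 0.037400 = 0.007854
P(Backup chain down) [OR] = 1 − (1−0.06) × (1−0.39) = 0.426600
P(Reaction-wheel cluster lost) [AND] = 0.27 × 0.39 × 0.09 × 0.36 = 0.003412
P(Control loop fails) [AND] = 0.426600 × 0.003412 × 0.32 = 0.000466
P(Spacecraft attitude control lost) [OR] = 1 − (1−0.007854) × (1−0.000466) = 0.008316
Rounded to 4 decimal places: P(Spacecraft attitude control lost) ≈ 0.0083.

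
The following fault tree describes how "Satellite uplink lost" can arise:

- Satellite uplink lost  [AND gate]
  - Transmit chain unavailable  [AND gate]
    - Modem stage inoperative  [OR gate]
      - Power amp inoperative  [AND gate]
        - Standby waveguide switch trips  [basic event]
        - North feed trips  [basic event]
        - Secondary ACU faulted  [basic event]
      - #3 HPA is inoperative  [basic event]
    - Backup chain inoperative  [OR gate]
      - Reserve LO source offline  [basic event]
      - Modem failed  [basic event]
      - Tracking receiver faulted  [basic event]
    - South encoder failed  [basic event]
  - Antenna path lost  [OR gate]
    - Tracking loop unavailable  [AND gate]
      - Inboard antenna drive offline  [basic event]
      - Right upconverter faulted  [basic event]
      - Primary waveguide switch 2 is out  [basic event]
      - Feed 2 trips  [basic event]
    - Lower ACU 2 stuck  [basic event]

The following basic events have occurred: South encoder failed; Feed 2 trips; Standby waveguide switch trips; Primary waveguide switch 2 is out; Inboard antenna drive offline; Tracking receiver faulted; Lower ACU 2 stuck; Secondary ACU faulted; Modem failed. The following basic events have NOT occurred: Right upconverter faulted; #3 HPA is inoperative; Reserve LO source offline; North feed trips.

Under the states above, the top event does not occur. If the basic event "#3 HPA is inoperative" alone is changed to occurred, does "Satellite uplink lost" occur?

Counterfactual: set "#3 HPA is inoperative" to occurred.
Power amp inoperative [AND]: Standby waveguide switch trips=occurs, North feed trips=not, Secondary ACU faulted=occurs → not all inputs occur → does not occur.
Modem stage inoperative [OR]: Power amp inoperative=not, #3 HPA is inoperative=occurs → at least one input occurs → occurs.
Backup chain inoperative [OR]: Reserve LO source offline=not, Modem failed=occurs, Tracking receiver faulted=occurs → at least one input occurs → occurs.
Transmit chain unavailable [AND]: Modem stage inoperative=occurs, Backup chain inoperative=occurs, South encoder failed=occurs → all inputs occur → occurs.
Tracking loop unavailable [AND]: Inboard antenna drive offline=occurs, Right upconverter faulted=not, Primary waveguide switch 2 is out=occurs, Feed 2 trips=occurs → not all inputs occur → does not occur.
Antenna path lost [OR]: Tracking loop unavailable=not, Lower ACU 2 stuck=occurs → at least one input occurs → occurs.
Satellite uplink lost [AND]: Transmit chain unavailable=occurs, Antenna path lost=occurs → all inputs occur → occurs.

Yes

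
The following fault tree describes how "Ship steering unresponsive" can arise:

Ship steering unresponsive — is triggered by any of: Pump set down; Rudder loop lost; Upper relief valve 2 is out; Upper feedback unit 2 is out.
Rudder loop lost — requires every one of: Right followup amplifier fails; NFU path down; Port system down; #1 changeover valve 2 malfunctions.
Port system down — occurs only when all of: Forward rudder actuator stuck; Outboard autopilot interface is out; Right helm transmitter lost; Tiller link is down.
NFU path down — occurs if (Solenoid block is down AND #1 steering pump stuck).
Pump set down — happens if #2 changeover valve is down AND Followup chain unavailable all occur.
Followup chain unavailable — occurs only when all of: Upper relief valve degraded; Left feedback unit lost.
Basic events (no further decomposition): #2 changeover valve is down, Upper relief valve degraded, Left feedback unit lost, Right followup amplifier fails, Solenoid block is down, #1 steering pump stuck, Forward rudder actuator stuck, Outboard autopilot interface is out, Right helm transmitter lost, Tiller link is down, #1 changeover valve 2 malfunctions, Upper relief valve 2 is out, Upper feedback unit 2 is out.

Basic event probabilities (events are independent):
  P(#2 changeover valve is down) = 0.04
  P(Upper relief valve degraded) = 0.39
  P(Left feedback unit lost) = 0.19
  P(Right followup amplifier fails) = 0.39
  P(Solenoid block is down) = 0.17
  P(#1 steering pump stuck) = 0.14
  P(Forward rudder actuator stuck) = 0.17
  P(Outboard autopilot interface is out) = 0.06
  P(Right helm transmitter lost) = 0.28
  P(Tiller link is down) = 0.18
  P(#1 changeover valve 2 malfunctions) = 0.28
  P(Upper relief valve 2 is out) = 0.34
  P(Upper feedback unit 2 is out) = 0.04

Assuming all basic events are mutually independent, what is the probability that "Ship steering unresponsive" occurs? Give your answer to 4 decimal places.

P(Followup chain unavailable) [AND] = 0.39 × 0.19 = 0.074100
P(Pump set down) [AND] = 0.04 × 0.074100 = 0.002964
P(NFU path down) [AND] = 0.17 × 0.14 = 0.023800
P(Port system down) [AND] = 0.17 × 0.06 × 0.28 × 0.18 = 0.000514
P(Rudder loop lost) [AND] = 0.39 × 0.023800 × 0.000514 × 0.28 = 0.000001
P(Ship steering unresponsive) [OR] = 1 − (1−0.002964) × (1−0.000001) × (1−0.34) × (1−0.04) = 0.368279
Rounded to 4 decimal places: P(Ship steering unresponsive) ≈ 0.3683.

0.3683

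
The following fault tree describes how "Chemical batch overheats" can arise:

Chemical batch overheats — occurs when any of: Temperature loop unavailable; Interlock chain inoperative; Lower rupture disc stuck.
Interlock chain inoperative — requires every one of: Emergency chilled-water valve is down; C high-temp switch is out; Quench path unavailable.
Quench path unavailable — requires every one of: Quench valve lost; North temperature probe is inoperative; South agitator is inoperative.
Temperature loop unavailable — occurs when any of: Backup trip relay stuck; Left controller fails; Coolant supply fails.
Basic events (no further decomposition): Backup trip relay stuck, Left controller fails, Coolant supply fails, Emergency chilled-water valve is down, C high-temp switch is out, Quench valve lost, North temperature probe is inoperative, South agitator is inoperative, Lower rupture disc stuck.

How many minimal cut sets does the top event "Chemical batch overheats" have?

5

Temperature loop unavailable [OR]: union of children's cut sets → 3 cut set(s).
Quench path unavailable [AND]: one cut set from each child combined → 1 × 1 × 1 = 1 cut set(s).
Interlock chain inoperative [AND]: one cut set from each child combined → 1 × 1 × 1 = 1 cut set(s).
Chemical batch overheats [OR]: union of children's cut sets → 5 cut set(s).
Minimal cut sets: {Backup trip relay stuck}; {Left controller fails}; {Coolant supply fails}; {C high-temp switch is out, Emergency chilled-water valve is down, North temperature probe is inoperative, Quench valve lost, South agitator is inoperative}; {Lower rupture disc stuck}.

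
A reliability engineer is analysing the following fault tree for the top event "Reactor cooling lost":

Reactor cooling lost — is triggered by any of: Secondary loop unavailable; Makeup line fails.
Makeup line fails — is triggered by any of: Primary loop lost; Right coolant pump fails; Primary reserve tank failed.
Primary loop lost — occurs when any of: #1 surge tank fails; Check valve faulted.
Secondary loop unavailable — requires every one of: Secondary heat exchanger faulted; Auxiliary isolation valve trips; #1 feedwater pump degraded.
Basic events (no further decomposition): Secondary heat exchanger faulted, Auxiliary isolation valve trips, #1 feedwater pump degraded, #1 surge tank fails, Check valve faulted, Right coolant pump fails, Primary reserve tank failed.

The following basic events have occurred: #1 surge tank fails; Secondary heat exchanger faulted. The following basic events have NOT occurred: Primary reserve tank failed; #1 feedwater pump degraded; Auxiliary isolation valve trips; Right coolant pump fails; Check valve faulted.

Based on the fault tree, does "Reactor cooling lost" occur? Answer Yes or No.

Secondary loop unavailable [AND]: Secondary heat exchanger faulted=occurs, Auxiliary isolation valve trips=not, #1 feedwater pump degraded=not → not all inputs occur → does not occur.
Primary loop lost [OR]: #1 surge tank fails=occurs, Check valve faulted=not → at least one input occurs → occurs.
Makeup line fails [OR]: Primary loop lost=occurs, Right coolant pump fails=not, Primary reserve tank failed=not → at least one input occurs → occurs.
Reactor cooling lost [OR]: Secondary loop unavailable=not, Makeup line fails=occurs → at least one input occurs → occurs.

Yes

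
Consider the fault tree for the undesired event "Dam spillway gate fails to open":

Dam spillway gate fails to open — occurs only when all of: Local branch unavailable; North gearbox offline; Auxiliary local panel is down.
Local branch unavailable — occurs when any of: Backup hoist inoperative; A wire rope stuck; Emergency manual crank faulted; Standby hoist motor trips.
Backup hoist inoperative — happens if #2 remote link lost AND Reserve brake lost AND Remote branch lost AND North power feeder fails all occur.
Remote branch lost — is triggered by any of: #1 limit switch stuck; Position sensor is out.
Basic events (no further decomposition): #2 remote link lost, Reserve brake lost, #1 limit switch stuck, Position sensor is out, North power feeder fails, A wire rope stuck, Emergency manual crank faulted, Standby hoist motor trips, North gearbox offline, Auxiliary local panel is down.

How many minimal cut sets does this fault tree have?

5

Remote branch lost [OR]: union of children's cut sets → 2 cut set(s).
Backup hoist inoperative [AND]: one cut set from each child combined → 1 × 1 × 2 × 1 = 2 cut set(s).
Local branch unavailable [OR]: union of children's cut sets → 5 cut set(s).
Dam spillway gate fails to open [AND]: one cut set from each child combined → 5 × 1 × 1 = 5 cut set(s).
Minimal cut sets: {#1 limit switch stuck, #2 remote link lost, Auxiliary local panel is down, North gearbox offline, North power feeder fails, Reserve brake lost}; {#2 remote link lost, Auxiliary local panel is down, North gearbox offline, North power feeder fails, Position sensor is out, Reserve brake lost}; {A wire rope stuck, Auxiliary local panel is down, North gearbox offline}; {Auxiliary local panel is down, Emergency manual crank faulted, North gearbox offline}; {Auxiliary local panel is down, North gearbox offline, Standby hoist motor trips}.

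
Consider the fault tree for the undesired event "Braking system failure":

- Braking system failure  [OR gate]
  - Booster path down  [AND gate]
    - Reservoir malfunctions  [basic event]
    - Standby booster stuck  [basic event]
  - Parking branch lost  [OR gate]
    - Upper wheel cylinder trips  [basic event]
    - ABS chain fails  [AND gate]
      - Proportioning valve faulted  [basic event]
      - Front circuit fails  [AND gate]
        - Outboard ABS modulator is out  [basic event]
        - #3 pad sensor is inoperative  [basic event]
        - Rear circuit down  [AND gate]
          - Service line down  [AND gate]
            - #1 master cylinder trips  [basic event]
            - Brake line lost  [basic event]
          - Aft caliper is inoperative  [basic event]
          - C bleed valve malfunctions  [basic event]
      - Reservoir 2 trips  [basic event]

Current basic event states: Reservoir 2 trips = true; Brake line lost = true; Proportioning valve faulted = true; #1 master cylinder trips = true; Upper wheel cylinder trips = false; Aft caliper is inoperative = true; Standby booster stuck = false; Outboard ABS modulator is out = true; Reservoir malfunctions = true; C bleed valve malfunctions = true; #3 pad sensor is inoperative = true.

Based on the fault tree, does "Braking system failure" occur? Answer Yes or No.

Yes

Booster path down [AND]: Reservoir malfunctions=occurs, Standby booster stuck=not → not all inputs occur → does not occur.
Service line down [AND]: #1 master cylinder trips=occurs, Brake line lost=occurs → all inputs occur → occurs.
Rear circuit down [AND]: Service line down=occurs, Aft caliper is inoperative=occurs, C bleed valve malfunctions=occurs → all inputs occur → occurs.
Front circuit fails [AND]: Outboard ABS modulator is out=occurs, #3 pad sensor is inoperative=occurs, Rear circuit down=occurs → all inputs occur → occurs.
ABS chain fails [AND]: Proportioning valve faulted=occurs, Front circuit fails=occurs, Reservoir 2 trips=occurs → all inputs occur → occurs.
Parking branch lost [OR]: Upper wheel cylinder trips=not, ABS chain fails=occurs → at least one input occurs → occurs.
Braking system failure [OR]: Booster path down=not, Parking branch lost=occurs → at least one input occurs → occurs.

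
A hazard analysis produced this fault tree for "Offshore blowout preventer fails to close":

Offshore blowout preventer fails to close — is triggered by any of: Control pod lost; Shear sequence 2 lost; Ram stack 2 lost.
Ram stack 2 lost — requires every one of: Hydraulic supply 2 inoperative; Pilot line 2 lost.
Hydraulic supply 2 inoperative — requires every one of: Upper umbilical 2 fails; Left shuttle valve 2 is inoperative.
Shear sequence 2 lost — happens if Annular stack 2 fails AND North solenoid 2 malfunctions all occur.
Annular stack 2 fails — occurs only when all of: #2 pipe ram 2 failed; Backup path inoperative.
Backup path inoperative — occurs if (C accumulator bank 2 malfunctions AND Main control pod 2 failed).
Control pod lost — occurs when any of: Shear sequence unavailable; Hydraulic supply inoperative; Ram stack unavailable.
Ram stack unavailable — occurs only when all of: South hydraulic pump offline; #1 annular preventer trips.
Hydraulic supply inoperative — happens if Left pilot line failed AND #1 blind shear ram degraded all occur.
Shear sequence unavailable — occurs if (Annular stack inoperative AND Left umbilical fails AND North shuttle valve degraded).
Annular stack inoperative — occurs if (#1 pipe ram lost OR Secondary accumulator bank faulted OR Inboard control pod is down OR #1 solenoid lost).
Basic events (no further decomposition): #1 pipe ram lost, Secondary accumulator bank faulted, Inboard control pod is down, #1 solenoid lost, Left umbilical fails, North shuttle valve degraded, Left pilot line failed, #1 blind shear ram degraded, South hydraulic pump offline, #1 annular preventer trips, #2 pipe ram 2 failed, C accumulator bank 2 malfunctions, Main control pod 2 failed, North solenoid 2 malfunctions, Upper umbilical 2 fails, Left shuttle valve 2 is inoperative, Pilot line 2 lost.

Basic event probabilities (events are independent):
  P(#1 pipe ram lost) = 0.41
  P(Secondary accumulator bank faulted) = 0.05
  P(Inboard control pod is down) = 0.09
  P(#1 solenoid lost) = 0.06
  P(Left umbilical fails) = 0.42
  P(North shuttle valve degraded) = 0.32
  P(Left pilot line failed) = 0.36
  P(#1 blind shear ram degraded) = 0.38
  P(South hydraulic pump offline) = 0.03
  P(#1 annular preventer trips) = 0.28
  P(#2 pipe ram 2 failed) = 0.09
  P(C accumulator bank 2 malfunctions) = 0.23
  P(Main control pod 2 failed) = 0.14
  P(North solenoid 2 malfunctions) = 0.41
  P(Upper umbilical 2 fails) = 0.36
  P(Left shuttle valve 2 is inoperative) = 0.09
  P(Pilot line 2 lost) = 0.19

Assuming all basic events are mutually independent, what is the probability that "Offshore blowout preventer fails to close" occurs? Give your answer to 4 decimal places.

P(Annular stack inoperative) [OR] = 1 − (1−0.41) × (1−0.05) × (1−0.09) × (1−0.06) = 0.520548
P(Shear sequence unavailable) [AND] = 0.520548 × 0.42 × 0.32 = 0.069962
P(Hydraulic supply inoperative) [AND] = 0.36 × 0.38 = 0.136800
P(Ram stack unavailable) [AND] = 0.03 × 0.28 = 0.008400
P(Control pod lost) [OR] = 1 − (1−0.069962) × (1−0.136800) × (1−0.008400) = 0.203935
P(Backup path inoperative) [AND] = 0.23 × 0.14 = 0.032200
P(Annular stack 2 fails) [AND] = 0.09 × 0.032200 = 0.002898
P(Shear sequence 2 lost) [AND] = 0.002898 × 0.41 = 0.001188
P(Hydraulic supply 2 inoperative) [AND] = 0.36 × 0.09 = 0.032400
P(Ram stack 2 lost) [AND] = 0.032400 × 0.19 = 0.006156
P(Offshore blowout preventer fails to close) [OR] = 1 − (1−0.203935) × (1−0.001188) × (1−0.006156) = 0.209775
Rounded to 4 decimal places: P(Offshore blowout preventer fails to close) ≈ 0.2098.

0.2098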